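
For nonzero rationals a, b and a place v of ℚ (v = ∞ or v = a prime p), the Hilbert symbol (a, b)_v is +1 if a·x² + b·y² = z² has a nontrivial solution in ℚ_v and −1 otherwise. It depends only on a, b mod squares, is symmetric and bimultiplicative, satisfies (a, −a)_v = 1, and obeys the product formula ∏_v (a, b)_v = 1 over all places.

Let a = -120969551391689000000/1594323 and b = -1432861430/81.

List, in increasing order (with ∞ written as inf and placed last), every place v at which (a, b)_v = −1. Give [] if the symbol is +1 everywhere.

Mod squares: a ≡ -3003, b ≡ -1430. Check v ∈ {∞, 2, 3, 5, 7, 11, 13, 17}.
v=5: a=5^6·(≡3), b=5^1·(≡4) mod 5; (3|5)=-1, (4|5)=+1; (−1)^{6·1·2}·(-1)^1·(+1)^6 = -1.
v=11: a=11^5·(≡2), b=11^3·(≡10) mod 11; (2|11)=-1, (10|11)=-1; (−1)^{5·3·5}·(-1)^3·(-1)^5 = -1.
v=7: a=7^1·(≡6), b=7^2·(≡6) mod 7; (6|7)=-1, (6|7)=-1; (−1)^{1·2·3}·(-1)^2·(-1)^1 = -1.
v=2: v_2(a)=6, v_2(b)=1; units ≡ 5, 5 (mod 8); ε·ε+αω+βω = 0·0+6·1+1·1 ≡ 1  ⇒  (a,b)_2 = -1.
v=3: a=3^-13·(≡1), b=3^-4·(≡1) mod 3; (1|3)=+1, (1|3)=+1; (−1)^{-13·-4·1}·(+1)^-4·(+1)^-13 = +1.
v=∞: -3003 < 0 and -1430 < 0  ⇒  (a,b)_∞ = -1.
v=17: a=17^2·(≡6), b=17^0·(≡2) mod 17; (6|17)=-1, (2|17)=+1; (−1)^{2·0·8}·(-1)^0·(+1)^2 = +1.
v=13: a=13^5·(≡3), b=13^3·(≡11) mod 13; (3|13)=+1, (11|13)=-1; (−1)^{5·3·6}·(+1)^3·(-1)^5 = -1.
(-3003, -1430 / ℚ) ramifies at {2, 5, 7, 11, 13, ∞}: a division algebra.

[2, 5, 7, 11, 13, inf]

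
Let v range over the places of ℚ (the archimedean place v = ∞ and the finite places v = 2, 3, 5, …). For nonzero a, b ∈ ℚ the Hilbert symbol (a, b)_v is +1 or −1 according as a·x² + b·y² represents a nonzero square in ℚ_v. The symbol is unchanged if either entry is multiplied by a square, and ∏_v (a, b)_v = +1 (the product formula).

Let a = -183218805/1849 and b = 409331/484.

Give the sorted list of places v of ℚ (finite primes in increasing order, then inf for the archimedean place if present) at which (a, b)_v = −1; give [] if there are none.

[2, 7, 11, 19]

Mod squares: a ≡ -168245, b ≡ 299. Check v ∈ {∞, 2, 3, 5, 7, 11, 13, 19, 23, 37, 43}.
v=43: a=43^-2·(≡24), b=43^0·(≡13) mod 43; (24|43)=+1, (13|43)=+1; (−1)^{-2·0·21}·(+1)^0·(+1)^-2 = +1.
v=11: a=11^3·(≡10), b=11^-2·(≡8) mod 11; (10|11)=-1, (8|11)=-1; (−1)^{3·-2·5}·(-1)^-2·(-1)^3 = -1.
v=13: a=13^0·(≡12), b=13^1·(≡9) mod 13; (12|13)=+1, (9|13)=+1; (−1)^{0·1·6}·(+1)^1·(+1)^0 = +1.
v=2: v_2(a)=0, v_2(b)=-2; units ≡ 3, 3 (mod 8); ε·ε+αω+βω = 1·1+0·1+-2·1 ≡ 1  ⇒  (a,b)_2 = -1.
v=37: a=37^0·(≡22), b=37^2·(≡1) mod 37; (22|37)=-1, (1|37)=+1; (−1)^{0·2·18}·(-1)^2·(+1)^0 = +1.
v=5: a=5^1·(≡1), b=5^0·(≡4) mod 5; (1|5)=+1, (4|5)=+1; (−1)^{1·0·2}·(+1)^0·(+1)^1 = +1.
v=19: a=19^1·(≡18), b=19^0·(≡10) mod 19; (18|19)=-1, (10|19)=-1; (−1)^{1·0·9}·(-1)^0·(-1)^1 = -1.
v=23: a=23^1·(≡17), b=23^1·(≡18) mod 23; (17|23)=-1, (18|23)=+1; (−1)^{1·1·11}·(-1)^1·(+1)^1 = +1.
v=3: a=3^2·(≡1), b=3^0·(≡2) mod 3; (1|3)=+1, (2|3)=-1; (−1)^{2·0·1}·(+1)^0·(-1)^2 = +1.
v=7: a=7^1·(≡5), b=7^0·(≡6) mod 7; (5|7)=-1, (6|7)=-1; (−1)^{1·0·3}·(-1)^0·(-1)^1 = -1.
v=∞: -168245 < 0 and 299 > 0  ⇒  (a,b)_∞ = +1.
|Ram(-168245, 299)| = 4, even; anisotropic at {2, 7, 11, 19}.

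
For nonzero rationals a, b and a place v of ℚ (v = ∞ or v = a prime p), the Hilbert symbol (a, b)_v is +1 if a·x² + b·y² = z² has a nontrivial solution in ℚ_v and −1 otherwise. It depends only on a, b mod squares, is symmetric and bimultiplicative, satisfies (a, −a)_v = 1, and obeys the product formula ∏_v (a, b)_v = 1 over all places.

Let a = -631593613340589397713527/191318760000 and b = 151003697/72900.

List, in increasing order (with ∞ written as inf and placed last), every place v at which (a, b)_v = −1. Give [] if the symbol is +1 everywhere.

[19, 37]

Mod squares: a ≡ -28823, b ≡ 893513. Check v ∈ {∞, 2, 3, 5, 13, 19, 31, 37, 41}.
v=3: a=3^-14·(≡1), b=3^-6·(≡2) mod 3; (1|3)=+1, (2|3)=-1; (−1)^{-14·-6·1}·(+1)^-6·(-1)^-14 = +1.
v=5: a=5^-4·(≡3), b=5^-2·(≡2) mod 5; (3|5)=-1, (2|5)=-1; (−1)^{-4·-2·2}·(-1)^-2·(-1)^-4 = +1.
v=37: a=37^3·(≡19), b=37^1·(≡34) mod 37; (19|37)=-1, (34|37)=+1; (−1)^{3·1·18}·(-1)^1·(+1)^3 = -1.
v=41: a=41^3·(≡27), b=41^1·(≡14) mod 41; (27|41)=-1, (14|41)=-1; (−1)^{3·1·20}·(-1)^1·(-1)^3 = +1.
v=31: a=31^4·(≡25), b=31^1·(≡3) mod 31; (25|31)=+1, (3|31)=-1; (−1)^{4·1·15}·(+1)^1·(-1)^4 = +1.
v=∞: -28823 < 0 and 893513 > 0  ⇒  (a,b)_∞ = +1.
v=13: a=13^4·(≡11), b=13^2·(≡4) mod 13; (11|13)=-1, (4|13)=+1; (−1)^{4·2·6}·(-1)^2·(+1)^4 = +1.
v=2: v_2(a)=-6, v_2(b)=-2; units ≡ 1, 1 (mod 8); ε·ε+αω+βω = 0·0+-6·0+-2·0 ≡ 0  ⇒  (a,b)_2 = +1.
v=19: a=19^3·(≡15), b=19^1·(≡14) mod 19; (15|19)=-1, (14|19)=-1; (−1)^{3·1·9}·(-1)^1·(-1)^3 = -1.
Ram(-28823, 893513) = {19, 37}; no ℚ_19-point on the conic.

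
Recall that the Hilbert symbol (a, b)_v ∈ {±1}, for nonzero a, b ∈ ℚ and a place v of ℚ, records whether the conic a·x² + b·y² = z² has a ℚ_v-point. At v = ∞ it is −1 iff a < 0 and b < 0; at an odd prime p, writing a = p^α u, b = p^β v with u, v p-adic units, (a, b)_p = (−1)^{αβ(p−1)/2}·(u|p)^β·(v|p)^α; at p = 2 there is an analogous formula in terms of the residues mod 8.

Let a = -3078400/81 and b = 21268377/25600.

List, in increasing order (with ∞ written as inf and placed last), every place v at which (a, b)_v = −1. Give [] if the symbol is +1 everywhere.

[17, 37]

(a, b) ≡ (-481, 8177) mod (ℚ^×)²; places V = {2, 3, 5, 13, 17, 37, ∞}.
(a,b)_37: α=1, u≡23; β=1, v≡12 (mod 37); (23|37)=-1, (12|37)=+1; sign (−1)^0·-1^1·+1^1 = -1.
(a,b)_2: α=8, β=-10; u≡7, v≡1 (mod 8); ε(u)ε(v)=1·0, αω(v)=8·0, βω(u)=-10·0; sum ≡ 0  ⇒  +1.
(a,b)_17: α=0, u≡10; β=3, v≡3 (mod 17); (10|17)=-1, (3|17)=-1; sign (−1)^0·-1^3·-1^0 = -1.
(a,b)_3: α=-4, u≡2; β=2, v≡2 (mod 3); (2|3)=-1, (2|3)=-1; sign (−1)^0·-1^2·-1^-4 = +1.
(a,b)_∞: sgn(-481)=−, sgn(8177)=+, so +1.
(a,b)_13: α=1, u≡7; β=1, v≡6 (mod 13); (7|13)=-1, (6|13)=-1; sign (−1)^0·-1^1·-1^1 = +1.
(a,b)_5: α=2, u≡4; β=-2, v≡3 (mod 5); (4|5)=+1, (3|5)=-1; sign (−1)^0·+1^-2·-1^2 = +1.
|Ram(-481, 8177)| = 2, even; anisotropic at {17, 37}.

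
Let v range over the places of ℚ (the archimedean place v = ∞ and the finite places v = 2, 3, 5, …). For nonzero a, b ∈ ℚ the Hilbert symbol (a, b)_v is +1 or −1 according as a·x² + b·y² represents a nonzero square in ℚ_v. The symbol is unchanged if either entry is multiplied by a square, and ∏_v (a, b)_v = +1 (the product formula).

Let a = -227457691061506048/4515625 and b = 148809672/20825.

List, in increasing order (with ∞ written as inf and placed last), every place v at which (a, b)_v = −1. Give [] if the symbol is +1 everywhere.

Mod squares: a ≡ -13, b ≡ 580754. Check v ∈ {∞, 2, 3, 5, 7, 11, 13, 17, 19, 29, 31}.
v=7: a=7^0·(≡2), b=7^-2·(≡5) mod 7; (2|7)=+1, (5|7)=-1; (−1)^{0·-2·3}·(+1)^-2·(-1)^0 = +1.
v=29: a=29^2·(≡13), b=29^1·(≡7) mod 29; (13|29)=+1, (7|29)=+1; (−1)^{2·1·14}·(+1)^1·(+1)^2 = +1.
v=11: a=11^4·(≡3), b=11^2·(≡5) mod 11; (3|11)=+1, (5|11)=+1; (−1)^{4·2·5}·(+1)^2·(+1)^4 = +1.
v=2: v_2(a)=12, v_2(b)=3; units ≡ 3, 1 (mod 8); ε·ε+αω+βω = 1·0+12·0+3·1 ≡ 1  ⇒  (a,b)_2 = -1.
v=17: a=17^-2·(≡8), b=17^-1·(≡2) mod 17; (8|17)=+1, (2|17)=+1; (−1)^{-2·-1·8}·(+1)^-1·(+1)^-2 = +1.
v=∞: -13 < 0 and 580754 > 0  ⇒  (a,b)_∞ = +1.
v=19: a=19^2·(≡16), b=19^1·(≡3) mod 19; (16|19)=+1, (3|19)=-1; (−1)^{2·1·9}·(+1)^1·(-1)^2 = +1.
v=31: a=31^2·(≡7), b=31^1·(≡1) mod 31; (7|31)=+1, (1|31)=+1; (−1)^{2·1·15}·(+1)^1·(+1)^2 = +1.
v=3: a=3^0·(≡2), b=3^2·(≡2) mod 3; (2|3)=-1, (2|3)=-1; (−1)^{0·2·1}·(-1)^2·(-1)^0 = +1.
v=13: a=13^1·(≡1), b=13^0·(≡2) mod 13; (1|13)=+1, (2|13)=-1; (−1)^{1·0·6}·(+1)^0·(-1)^1 = -1.
v=5: a=5^-6·(≡3), b=5^-2·(≡4) mod 5; (3|5)=-1, (4|5)=+1; (−1)^{-6·-2·2}·(-1)^-2·(+1)^-6 = +1.
Ram(-13, 580754) = {2, 13}; no ℚ_2-point on the conic.

[2, 13]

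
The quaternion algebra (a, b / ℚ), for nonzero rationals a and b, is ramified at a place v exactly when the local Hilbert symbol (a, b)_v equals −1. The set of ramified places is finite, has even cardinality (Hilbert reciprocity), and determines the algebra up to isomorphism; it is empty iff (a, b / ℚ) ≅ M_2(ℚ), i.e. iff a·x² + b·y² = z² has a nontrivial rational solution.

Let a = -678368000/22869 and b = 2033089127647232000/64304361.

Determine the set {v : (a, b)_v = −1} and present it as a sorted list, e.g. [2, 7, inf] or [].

[3, 7, 17, 43]

(a, b) ≡ (-2225895, 5) mod (ℚ^×)²; places V = {2, 3, 5, 7, 11, 17, 29, 43, 47, ∞}.
(a,b)_2: α=8, β=14; u≡1, v≡5 (mod 8); ε(u)ε(v)=0·0, αω(v)=8·1, βω(u)=14·0; sum ≡ 0  ⇒  +1.
(a,b)_47: α=0, u≡4; β=2, v≡20 (mod 47); (4|47)=+1, (20|47)=-1; sign (−1)^0·+1^2·-1^0 = +1.
(a,b)_5: α=3, u≡4; β=3, v≡1 (mod 5); (4|5)=+1, (1|5)=+1; sign (−1)^0·+1^3·+1^3 = +1.
(a,b)_29: α=1, u≡21; β=2, v≡16 (mod 29); (21|29)=-1, (16|29)=+1; sign (−1)^0·-1^2·+1^1 = +1.
(a,b)_∞: sgn(-2225895)=−, sgn(5)=+, so +1.
(a,b)_43: α=1, u≡29; β=2, v≡26 (mod 43); (29|43)=-1, (26|43)=-1; sign (−1)^0·-1^2·-1^1 = -1.
(a,b)_7: α=-1, u≡1; β=0, v≡5 (mod 7); (1|7)=+1, (5|7)=-1; sign (−1)^0·+1^0·-1^-1 = -1.
(a,b)_3: α=-3, u≡1; β=-12, v≡2 (mod 3); (1|3)=+1, (2|3)=-1; sign (−1)^0·+1^-12·-1^-3 = -1.
(a,b)_11: α=-2, u≡10; β=-2, v≡3 (mod 11); (10|11)=-1, (3|11)=+1; sign (−1)^0·-1^-2·+1^-2 = +1.
(a,b)_17: α=1, u≡8; β=2, v≡6 (mod 17); (8|17)=+1, (6|17)=-1; sign (−1)^0·+1^2·-1^1 = -1.
(-2225895, 5 / ℚ) ramifies at {3, 7, 17, 43}: a division algebra.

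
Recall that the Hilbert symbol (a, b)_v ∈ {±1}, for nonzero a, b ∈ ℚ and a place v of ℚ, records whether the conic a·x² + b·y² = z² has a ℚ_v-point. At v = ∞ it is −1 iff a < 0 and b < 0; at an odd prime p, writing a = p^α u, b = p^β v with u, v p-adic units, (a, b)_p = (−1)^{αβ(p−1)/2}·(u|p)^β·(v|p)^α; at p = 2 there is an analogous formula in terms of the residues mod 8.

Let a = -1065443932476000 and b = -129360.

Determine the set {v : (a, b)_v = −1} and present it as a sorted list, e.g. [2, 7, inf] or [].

[2, 7, 11, inf]

Mod squares: a ≡ -2310, b ≡ -165. Check v ∈ {∞, 2, 3, 5, 7, 11}.
v=11: a=11^3·(≡2), b=11^1·(≡10) mod 11; (2|11)=-1, (10|11)=-1; (−1)^{3·1·5}·(-1)^1·(-1)^3 = -1.
v=7: a=7^7·(≡6), b=7^2·(≡6) mod 7; (6|7)=-1, (6|7)=-1; (−1)^{7·2·3}·(-1)^2·(-1)^7 = -1.
v=2: v_2(a)=5, v_2(b)=4; units ≡ 5, 3 (mod 8); ε·ε+αω+βω = 0·1+5·1+4·1 ≡ 1  ⇒  (a,b)_2 = -1.
v=3: a=3^5·(≡1), b=3^1·(≡2) mod 3; (1|3)=+1, (2|3)=-1; (−1)^{5·1·1}·(+1)^1·(-1)^5 = +1.
v=5: a=5^3·(≡2), b=5^1·(≡3) mod 5; (2|5)=-1, (3|5)=-1; (−1)^{3·1·2}·(-1)^1·(-1)^3 = +1.
v=∞: -2310 < 0 and -165 < 0  ⇒  (a,b)_∞ = -1.
Ram(-2310, -165) = {2, 7, 11, ∞}; no ℚ_2-point on the conic.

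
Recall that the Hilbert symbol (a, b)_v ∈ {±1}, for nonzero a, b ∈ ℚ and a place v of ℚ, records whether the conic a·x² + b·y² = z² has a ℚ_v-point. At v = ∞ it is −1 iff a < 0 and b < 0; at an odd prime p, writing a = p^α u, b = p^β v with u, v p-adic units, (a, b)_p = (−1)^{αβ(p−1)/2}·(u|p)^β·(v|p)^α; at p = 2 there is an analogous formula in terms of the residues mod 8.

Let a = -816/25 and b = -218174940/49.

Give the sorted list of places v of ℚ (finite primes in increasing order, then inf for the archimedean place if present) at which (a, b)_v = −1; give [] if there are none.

[3, 37, 47, inf]

Mod squares: a ≡ -51, b ≡ -6060415. Check v ∈ {∞, 2, 3, 5, 7, 17, 37, 41, 47}.
v=47: a=47^0·(≡20), b=47^1·(≡38) mod 47; (20|47)=-1, (38|47)=-1; (−1)^{0·1·23}·(-1)^1·(-1)^0 = -1.
v=17: a=17^1·(≡11), b=17^1·(≡5) mod 17; (11|17)=-1, (5|17)=-1; (−1)^{1·1·8}·(-1)^1·(-1)^1 = +1.
v=7: a=7^0·(≡6), b=7^-2·(≡3) mod 7; (6|7)=-1, (3|7)=-1; (−1)^{0·-2·3}·(-1)^-2·(-1)^0 = +1.
v=41: a=41^0·(≡10), b=41^1·(≡37) mod 41; (10|41)=+1, (37|41)=+1; (−1)^{0·1·20}·(+1)^1·(+1)^0 = +1.
v=2: v_2(a)=4, v_2(b)=2; units ≡ 5, 1 (mod 8); ε·ε+αω+βω = 0·0+4·0+2·1 ≡ 0  ⇒  (a,b)_2 = +1.
v=∞: -51 < 0 and -6060415 < 0  ⇒  (a,b)_∞ = -1.
v=3: a=3^1·(≡1), b=3^2·(≡2) mod 3; (1|3)=+1, (2|3)=-1; (−1)^{1·2·1}·(+1)^2·(-1)^1 = -1.
v=5: a=5^-2·(≡4), b=5^1·(≡3) mod 5; (4|5)=+1, (3|5)=-1; (−1)^{-2·1·2}·(+1)^1·(-1)^-2 = +1.
v=37: a=37^0·(≡31), b=37^1·(≡12) mod 37; (31|37)=-1, (12|37)=+1; (−1)^{0·1·18}·(-1)^1·(+1)^0 = -1.
(-51, -6060415 / ℚ) ramifies at {3, 37, 47, ∞}: a division algebra.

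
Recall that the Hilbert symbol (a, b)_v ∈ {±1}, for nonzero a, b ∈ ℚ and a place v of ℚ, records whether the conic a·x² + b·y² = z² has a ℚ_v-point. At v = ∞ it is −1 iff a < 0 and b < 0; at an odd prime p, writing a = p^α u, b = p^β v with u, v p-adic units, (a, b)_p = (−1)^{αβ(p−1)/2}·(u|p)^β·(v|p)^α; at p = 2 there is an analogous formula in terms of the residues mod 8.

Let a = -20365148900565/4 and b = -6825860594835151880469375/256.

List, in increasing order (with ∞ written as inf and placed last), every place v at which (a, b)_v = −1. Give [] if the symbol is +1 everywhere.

Mod squares: a ≡ -108965, b ≡ -31. Check v ∈ {∞, 2, 3, 5, 7, 19, 31, 37}.
v=31: a=31^3·(≡8), b=31^5·(≡22) mod 31; (8|31)=+1, (22|31)=-1; (−1)^{3·5·15}·(+1)^5·(-1)^3 = +1.
v=37: a=37^1·(≡31), b=37^2·(≡32) mod 37; (31|37)=-1, (32|37)=-1; (−1)^{1·2·18}·(-1)^2·(-1)^1 = -1.
v=19: a=19^1·(≡18), b=19^2·(≡17) mod 19; (18|19)=-1, (17|19)=+1; (−1)^{1·2·9}·(-1)^2·(+1)^1 = +1.
v=5: a=5^1·(≡3), b=5^4·(≡4) mod 5; (3|5)=-1, (4|5)=+1; (−1)^{1·4·2}·(-1)^4·(+1)^1 = +1.
v=2: v_2(a)=-2, v_2(b)=-8; units ≡ 3, 1 (mod 8); ε·ε+αω+βω = 1·0+-2·0+-8·1 ≡ 0  ⇒  (a,b)_2 = +1.
v=7: a=7^4·(≡1), b=7^6·(≡4) mod 7; (1|7)=+1, (4|7)=+1; (−1)^{4·6·3}·(+1)^6·(+1)^4 = +1.
v=∞: -108965 < 0 and -31 < 0  ⇒  (a,b)_∞ = -1.
v=3: a=3^4·(≡1), b=3^8·(≡2) mod 3; (1|3)=+1, (2|3)=-1; (−1)^{4·8·1}·(+1)^8·(-1)^4 = +1.
|Ram(-108965, -31)| = 2, even; anisotropic at {37, ∞}.

[37, inf]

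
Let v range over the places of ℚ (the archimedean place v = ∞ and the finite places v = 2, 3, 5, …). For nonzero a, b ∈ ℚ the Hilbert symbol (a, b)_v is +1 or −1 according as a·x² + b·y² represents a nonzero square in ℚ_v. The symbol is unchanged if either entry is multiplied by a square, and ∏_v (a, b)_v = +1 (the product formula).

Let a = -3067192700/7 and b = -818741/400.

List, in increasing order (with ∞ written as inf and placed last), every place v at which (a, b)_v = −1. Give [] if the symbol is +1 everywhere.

Mod squares: a ≡ -1774409, b ≡ -341. Check v ∈ {∞, 2, 5, 7, 11, 13, 17, 31, 37}.
v=∞: -1774409 < 0 and -341 < 0  ⇒  (a,b)_∞ = -1.
v=5: a=5^2·(≡1), b=5^-2·(≡4) mod 5; (1|5)=+1, (4|5)=+1; (−1)^{2·-2·2}·(+1)^-2·(+1)^2 = +1.
v=13: a=13^1·(≡7), b=13^0·(≡9) mod 13; (7|13)=-1, (9|13)=+1; (−1)^{1·0·6}·(-1)^0·(+1)^1 = +1.
v=37: a=37^1·(≡15), b=37^0·(≡6) mod 37; (15|37)=-1, (6|37)=-1; (−1)^{1·0·18}·(-1)^0·(-1)^1 = -1.
v=31: a=31^1·(≡10), b=31^1·(≡10) mod 31; (10|31)=+1, (10|31)=+1; (−1)^{1·1·15}·(+1)^1·(+1)^1 = -1.
v=17: a=17^1·(≡6), b=17^0·(≡9) mod 17; (6|17)=-1, (9|17)=+1; (−1)^{1·0·8}·(-1)^0·(+1)^1 = +1.
v=2: v_2(a)=2, v_2(b)=-4; units ≡ 7, 3 (mod 8); ε·ε+αω+βω = 1·1+2·1+-4·0 ≡ 1  ⇒  (a,b)_2 = -1.
v=11: a=11^2·(≡9), b=11^1·(≡7) mod 11; (9|11)=+1, (7|11)=-1; (−1)^{2·1·5}·(+1)^1·(-1)^2 = +1.
v=7: a=7^-1·(≡2), b=7^4·(≡2) mod 7; (2|7)=+1, (2|7)=+1; (−1)^{-1·4·3}·(+1)^4·(+1)^-1 = +1.
|Ram(-1774409, -341)| = 4, even; anisotropic at {2, 31, 37, ∞}.

[2, 31, 37, inf]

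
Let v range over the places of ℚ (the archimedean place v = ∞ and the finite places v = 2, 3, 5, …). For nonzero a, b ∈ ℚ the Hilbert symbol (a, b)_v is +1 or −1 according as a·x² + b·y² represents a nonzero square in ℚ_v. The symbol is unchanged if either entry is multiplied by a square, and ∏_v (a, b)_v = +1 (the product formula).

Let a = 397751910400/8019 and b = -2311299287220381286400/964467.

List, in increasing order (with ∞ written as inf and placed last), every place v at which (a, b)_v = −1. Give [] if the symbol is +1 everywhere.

[3, 17]

Mod squares: a ≡ 374, b ≡ -1122. Check v ∈ {∞, 2, 3, 5, 7, 11, 13, 17}.
v=11: a=11^-1·(≡3), b=11^1·(≡8) mod 11; (3|11)=+1, (8|11)=-1; (−1)^{-1·1·5}·(+1)^1·(-1)^-1 = +1.
v=7: a=7^0·(≡3), b=7^-2·(≡5) mod 7; (3|7)=-1, (5|7)=-1; (−1)^{0·-2·3}·(-1)^-2·(-1)^0 = +1.
v=17: a=17^1·(≡6), b=17^3·(≡1) mod 17; (6|17)=-1, (1|17)=+1; (−1)^{1·3·8}·(-1)^3·(+1)^1 = -1.
v=13: a=13^4·(≡3), b=13^8·(≡1) mod 13; (3|13)=+1, (1|13)=+1; (−1)^{4·8·6}·(+1)^8·(+1)^4 = +1.
v=2: v_2(a)=15, v_2(b)=21; units ≡ 3, 7 (mod 8); ε·ε+αω+βω = 1·1+15·0+21·1 ≡ 0  ⇒  (a,b)_2 = +1.
v=∞: 374 > 0 and -1122 < 0  ⇒  (a,b)_∞ = +1.
v=5: a=5^2·(≡4), b=5^2·(≡2) mod 5; (4|5)=+1, (2|5)=-1; (−1)^{2·2·2}·(+1)^2·(-1)^2 = +1.
v=3: a=3^-6·(≡2), b=3^-9·(≡1) mod 3; (2|3)=-1, (1|3)=+1; (−1)^{-6·-9·1}·(-1)^-9·(+1)^-6 = -1.
(374, -1122 / ℚ) ramifies at {3, 17}: a division algebra.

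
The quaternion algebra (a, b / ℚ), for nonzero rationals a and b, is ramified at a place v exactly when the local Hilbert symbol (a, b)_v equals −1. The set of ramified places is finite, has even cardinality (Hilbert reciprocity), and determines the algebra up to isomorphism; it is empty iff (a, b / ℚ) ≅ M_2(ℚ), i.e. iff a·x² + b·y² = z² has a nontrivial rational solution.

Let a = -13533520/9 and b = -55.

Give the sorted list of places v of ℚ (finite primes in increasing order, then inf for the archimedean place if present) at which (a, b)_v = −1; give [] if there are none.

[11, inf]

(a, b) ≡ (-5005, -55) mod (ℚ^×)²; places V = {2, 3, 5, 7, 11, 13, ∞}.
(a,b)_3: α=-2, u≡2; β=0, v≡2 (mod 3); (2|3)=-1, (2|3)=-1; sign (−1)^0·-1^0·-1^-2 = +1.
(a,b)_5: α=1, u≡4; β=1, v≡4 (mod 5); (4|5)=+1, (4|5)=+1; sign (−1)^0·+1^1·+1^1 = +1.
(a,b)_11: α=1, u≡7; β=1, v≡6 (mod 11); (7|11)=-1, (6|11)=-1; sign (−1)^1·-1^1·-1^1 = -1.
(a,b)_2: α=4, β=0; u≡3, v≡1 (mod 8); ε(u)ε(v)=1·0, αω(v)=4·0, βω(u)=0·1; sum ≡ 0  ⇒  +1.
(a,b)_7: α=1, u≡6; β=0, v≡1 (mod 7); (6|7)=-1, (1|7)=+1; sign (−1)^0·-1^0·+1^1 = +1.
(a,b)_13: α=3, u≡6; β=0, v≡10 (mod 13); (6|13)=-1, (10|13)=+1; sign (−1)^0·-1^0·+1^3 = +1.
(a,b)_∞: sgn(-5005)=−, sgn(-55)=−, so -1.
(-5005, -55 / ℚ) ramifies at {11, ∞}: a division algebra.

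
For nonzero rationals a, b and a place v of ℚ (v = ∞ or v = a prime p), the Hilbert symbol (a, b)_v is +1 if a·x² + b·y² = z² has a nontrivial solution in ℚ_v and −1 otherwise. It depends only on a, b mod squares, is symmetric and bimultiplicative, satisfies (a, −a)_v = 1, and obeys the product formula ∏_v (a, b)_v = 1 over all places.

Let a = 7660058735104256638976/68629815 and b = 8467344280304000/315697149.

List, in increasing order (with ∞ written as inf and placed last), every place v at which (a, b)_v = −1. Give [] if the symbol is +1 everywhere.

[3, 17]

Mod squares: a ≡ 3315, b ≡ 1820910. Check v ∈ {∞, 2, 3, 5, 7, 13, 17, 23, 29, 31}.
v=31: a=31^-2·(≡11), b=31^-2·(≡9) mod 31; (11|31)=-1, (9|31)=+1; (−1)^{-2·-2·15}·(-1)^-2·(+1)^-2 = +1.
v=3: a=3^-3·(≡1), b=3^-3·(≡1) mod 3; (1|3)=+1, (1|3)=+1; (−1)^{-3·-3·1}·(+1)^-3·(+1)^-3 = -1.
v=7: a=7^6·(≡2), b=7^5·(≡3) mod 7; (2|7)=+1, (3|7)=-1; (−1)^{6·5·3}·(+1)^5·(-1)^6 = +1.
v=5: a=5^-1·(≡2), b=5^3·(≡3) mod 5; (2|5)=-1, (3|5)=-1; (−1)^{-1·3·2}·(-1)^3·(-1)^-1 = +1.
v=∞: 3315 > 0 and 1820910 > 0  ⇒  (a,b)_∞ = +1.
v=13: a=13^1·(≡7), b=13^1·(≡6) mod 13; (7|13)=-1, (6|13)=-1; (−1)^{1·1·6}·(-1)^1·(-1)^1 = +1.
v=17: a=17^5·(≡4), b=17^4·(≡11) mod 17; (4|17)=+1, (11|17)=-1; (−1)^{5·4·8}·(+1)^4·(-1)^5 = -1.
v=29: a=29^2·(≡22), b=29^1·(≡13) mod 29; (22|29)=+1, (13|29)=+1; (−1)^{2·1·14}·(+1)^1·(+1)^2 = +1.
v=2: v_2(a)=22, v_2(b)=7; units ≡ 3, 7 (mod 8); ε·ε+αω+βω = 1·1+22·0+7·1 ≡ 0  ⇒  (a,b)_2 = +1.
v=23: a=23^-2·(≡8), b=23^-3·(≡2) mod 23; (8|23)=+1, (2|23)=+1; (−1)^{-2·-3·11}·(+1)^-3·(+1)^-2 = +1.
|Ram(3315, 1820910)| = 2, even; anisotropic at {3, 17}.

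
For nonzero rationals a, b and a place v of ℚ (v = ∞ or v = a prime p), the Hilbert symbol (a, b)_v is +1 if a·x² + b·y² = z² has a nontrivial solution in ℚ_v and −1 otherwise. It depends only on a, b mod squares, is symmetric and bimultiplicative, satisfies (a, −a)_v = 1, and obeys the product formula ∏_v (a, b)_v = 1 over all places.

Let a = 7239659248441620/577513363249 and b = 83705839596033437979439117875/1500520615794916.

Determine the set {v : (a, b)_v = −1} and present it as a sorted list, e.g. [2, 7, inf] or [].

Mod squares: a ≡ 23205, b ≡ 715. Check v ∈ {∞, 2, 3, 5, 7, 11, 13, 17, 19, 23, 29, 31, 37, 41, 47}.
v=41: a=41^0·(≡33), b=41^-2·(≡23) mod 41; (33|41)=+1, (23|41)=+1; (−1)^{0·-2·20}·(+1)^-2·(+1)^0 = +1.
v=3: a=3^5·(≡1), b=3^6·(≡1) mod 3; (1|3)=+1, (1|3)=+1; (−1)^{5·6·1}·(+1)^6·(+1)^5 = +1.
v=47: a=47^-2·(≡16), b=47^-2·(≡30) mod 47; (16|47)=+1, (30|47)=-1; (−1)^{-2·-2·23}·(+1)^-2·(-1)^-2 = +1.
v=∞: 23205 > 0 and 715 > 0  ⇒  (a,b)_∞ = +1.
v=23: a=23^-2·(≡15), b=23^-4·(≡13) mod 23; (15|23)=-1, (13|23)=+1; (−1)^{-2·-4·11}·(-1)^-4·(+1)^-2 = +1.
v=17: a=17^1·(≡6), b=17^2·(≡16) mod 17; (6|17)=-1, (16|17)=+1; (−1)^{1·2·8}·(-1)^2·(+1)^1 = +1.
v=5: a=5^1·(≡1), b=5^3·(≡3) mod 5; (1|5)=+1, (3|5)=-1; (−1)^{1·3·2}·(+1)^3·(-1)^1 = -1.
v=7: a=7^3·(≡1), b=7^2·(≡4) mod 7; (1|7)=+1, (4|7)=+1; (−1)^{3·2·3}·(+1)^2·(+1)^3 = +1.
v=2: v_2(a)=2, v_2(b)=-2; units ≡ 5, 3 (mod 8); ε·ε+αω+βω = 0·1+2·1+-2·1 ≡ 0  ⇒  (a,b)_2 = +1.
v=11: a=11^2·(≡10), b=11^3·(≡7) mod 11; (10|11)=-1, (7|11)=-1; (−1)^{2·3·5}·(-1)^3·(-1)^2 = -1.
v=19: a=19^-2·(≡5), b=19^-2·(≡2) mod 19; (5|19)=+1, (2|19)=-1; (−1)^{-2·-2·9}·(+1)^-2·(-1)^-2 = +1.
v=37: a=37^-2·(≡32), b=37^0·(≡16) mod 37; (32|37)=-1, (16|37)=+1; (−1)^{-2·0·18}·(-1)^0·(+1)^-2 = +1.
v=29: a=29^0·(≡28), b=29^2·(≡12) mod 29; (28|29)=+1, (12|29)=-1; (−1)^{0·2·14}·(+1)^2·(-1)^0 = +1.
v=31: a=31^2·(≡21), b=31^4·(≡16) mod 31; (21|31)=-1, (16|31)=+1; (−1)^{2·4·15}·(-1)^4·(+1)^2 = +1.
v=13: a=13^3·(≡1), b=13^7·(≡10) mod 13; (1|13)=+1, (10|13)=+1; (−1)^{3·7·6}·(+1)^7·(+1)^3 = +1.
|Ram(23205, 715)| = 2, even; anisotropic at {5, 11}.

[5, 11]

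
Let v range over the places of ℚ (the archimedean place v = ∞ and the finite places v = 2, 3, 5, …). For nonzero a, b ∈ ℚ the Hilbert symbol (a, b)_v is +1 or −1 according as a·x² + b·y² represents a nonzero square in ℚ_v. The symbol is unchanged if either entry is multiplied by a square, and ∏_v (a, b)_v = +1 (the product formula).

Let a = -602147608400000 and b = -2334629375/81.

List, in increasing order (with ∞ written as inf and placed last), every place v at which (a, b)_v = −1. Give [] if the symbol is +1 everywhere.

[5, inf]

(a, b) ≡ (-92690, -23) mod (ℚ^×)²; places V = {2, 3, 5, 13, 23, 31, ∞}.
(a,b)_13: α=3, u≡7; β=2, v≡12 (mod 13); (7|13)=-1, (12|13)=+1; sign (−1)^0·-1^2·+1^3 = +1.
(a,b)_5: α=5, u≡2; β=4, v≡3 (mod 5); (2|5)=-1, (3|5)=-1; sign (−1)^0·-1^4·-1^5 = -1.
(a,b)_2: α=7, β=0; u≡7, v≡1 (mod 8); ε(u)ε(v)=1·0, αω(v)=7·0, βω(u)=0·0; sum ≡ 0  ⇒  +1.
(a,b)_23: α=1, u≡2; β=1, v≡21 (mod 23); (2|23)=+1, (21|23)=-1; sign (−1)^1·+1^1·-1^1 = +1.
(a,b)_31: α=3, u≡24; β=2, v≡5 (mod 31); (24|31)=-1, (5|31)=+1; sign (−1)^0·-1^2·+1^3 = +1.
(a,b)_3: α=0, u≡1; β=-4, v≡1 (mod 3); (1|3)=+1, (1|3)=+1; sign (−1)^0·+1^-4·+1^0 = +1.
(a,b)_∞: sgn(-92690)=−, sgn(-23)=−, so -1.
|Ram(-92690, -23)| = 2, even; anisotropic at {5, ∞}.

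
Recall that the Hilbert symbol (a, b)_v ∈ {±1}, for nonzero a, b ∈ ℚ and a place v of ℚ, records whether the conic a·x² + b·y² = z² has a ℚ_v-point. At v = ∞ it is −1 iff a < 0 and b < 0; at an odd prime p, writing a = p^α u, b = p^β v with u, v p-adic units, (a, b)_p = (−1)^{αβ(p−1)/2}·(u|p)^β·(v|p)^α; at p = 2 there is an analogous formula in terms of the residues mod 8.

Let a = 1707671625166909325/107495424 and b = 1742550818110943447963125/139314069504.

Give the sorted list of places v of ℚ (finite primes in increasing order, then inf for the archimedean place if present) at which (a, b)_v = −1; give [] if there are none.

(a, b) ≡ (3797717, 64561189) mod (ℚ^×)²; places V = {2, 3, 5, 7, 11, 17, 23, 31, 37, 43, ∞}.
(a,b)_3: α=-8, u≡2; β=-12, v≡1 (mod 3); (2|3)=-1, (1|3)=+1; sign (−1)^0·-1^-12·+1^-8 = +1.
(a,b)_5: α=2, u≡2; β=4, v≡4 (mod 5); (2|5)=-1, (4|5)=+1; sign (−1)^0·-1^4·+1^2 = +1.
(a,b)_31: α=1, u≡23; β=1, v≡18 (mod 31); (23|31)=-1, (18|31)=+1; sign (−1)^1·-1^1·+1^1 = +1.
(a,b)_2: α=-14, β=-18; u≡5, v≡5 (mod 8); ε(u)ε(v)=0·0, αω(v)=-14·1, βω(u)=-18·1; sum ≡ 0  ⇒  +1.
(a,b)_11: α=1, u≡1; β=1, v≡6 (mod 11); (1|11)=+1, (6|11)=-1; sign (−1)^1·+1^1·-1^1 = +1.
(a,b)_23: α=2, u≡18; β=2, v≡10 (mod 23); (18|23)=+1, (10|23)=-1; sign (−1)^0·+1^2·-1^2 = +1.
(a,b)_37: α=1, u≡30; β=1, v≡23 (mod 37); (30|37)=+1, (23|37)=-1; sign (−1)^0·+1^1·-1^1 = -1.
(a,b)_7: α=7, u≡5; β=11, v≡4 (mod 7); (5|7)=-1, (4|7)=+1; sign (−1)^1·-1^11·+1^7 = +1.
(a,b)_∞: sgn(3797717)=+, sgn(64561189)=+, so +1.
(a,b)_43: α=1, u≡38; β=1, v≡21 (mod 43); (38|43)=+1, (21|43)=+1; sign (−1)^1·+1^1·+1^1 = -1.
(a,b)_17: α=2, u≡4; β=3, v≡15 (mod 17); (4|17)=+1, (15|17)=+1; sign (−1)^0·+1^3·+1^2 = +1.
Ram(3797717, 64561189) = {37, 43}; no ℚ_37-point on the conic.

[37, 43]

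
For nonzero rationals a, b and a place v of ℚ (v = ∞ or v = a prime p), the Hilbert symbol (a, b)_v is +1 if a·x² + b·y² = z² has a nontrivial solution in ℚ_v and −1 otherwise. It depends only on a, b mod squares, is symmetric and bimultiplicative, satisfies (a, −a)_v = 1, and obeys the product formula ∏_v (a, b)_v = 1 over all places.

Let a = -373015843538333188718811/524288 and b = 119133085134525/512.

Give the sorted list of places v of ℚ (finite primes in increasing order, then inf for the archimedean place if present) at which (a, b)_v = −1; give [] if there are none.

[3, 19, 23, 31]

(a, b) ≡ (-894102, 3162) mod (ℚ^×)²; places V = {2, 3, 5, 7, 11, 13, 17, 19, 23, 31, ∞}.
(a,b)_31: α=5, u≡19; β=3, v≡4 (mod 31); (19|31)=+1, (4|31)=+1; sign (−1)^1·+1^3·+1^5 = -1.
(a,b)_∞: sgn(-894102)=−, sgn(3162)=+, so +1.
(a,b)_11: α=3, u≡10; β=2, v≡3 (mod 11); (10|11)=-1, (3|11)=+1; sign (−1)^0·-1^2·+1^3 = +1.
(a,b)_13: α=2, u≡3; β=0, v≡4 (mod 13); (3|13)=+1, (4|13)=+1; sign (−1)^0·+1^0·+1^2 = +1.
(a,b)_3: α=1, u≡1; β=1, v≡1 (mod 3); (1|3)=+1, (1|3)=+1; sign (−1)^1·+1^1·+1^1 = -1.
(a,b)_19: α=1, u≡9; β=0, v≡13 (mod 19); (9|19)=+1, (13|19)=-1; sign (−1)^0·+1^0·-1^1 = -1.
(a,b)_23: α=3, u≡17; β=2, v≡19 (mod 23); (17|23)=-1, (19|23)=-1; sign (−1)^0·-1^2·-1^3 = -1.
(a,b)_17: α=4, u≡13; β=1, v≡8 (mod 17); (13|17)=+1, (8|17)=+1; sign (−1)^0·+1^1·+1^4 = +1.
(a,b)_2: α=-19, β=-9; u≡5, v≡5 (mod 8); ε(u)ε(v)=0·0, αω(v)=-19·1, βω(u)=-9·1; sum ≡ 0  ⇒  +1.
(a,b)_7: α=0, u≡4; β=2, v≡6 (mod 7); (4|7)=+1, (6|7)=-1; sign (−1)^0·+1^2·-1^0 = +1.
(a,b)_5: α=0, u≡3; β=2, v≡3 (mod 5); (3|5)=-1, (3|5)=-1; sign (−1)^0·-1^2·-1^0 = +1.
Ram(-894102, 3162) = {3, 19, 23, 31}; no ℚ_3-point on the conic.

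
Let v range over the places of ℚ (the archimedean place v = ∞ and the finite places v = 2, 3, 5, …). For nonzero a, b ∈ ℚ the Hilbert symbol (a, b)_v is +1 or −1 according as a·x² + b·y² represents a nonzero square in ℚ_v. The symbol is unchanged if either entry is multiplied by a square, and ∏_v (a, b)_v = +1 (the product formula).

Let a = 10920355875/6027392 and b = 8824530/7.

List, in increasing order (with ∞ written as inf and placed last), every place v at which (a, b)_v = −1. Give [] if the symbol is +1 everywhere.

(a, b) ≡ (6630, 510510) mod (ℚ^×)²; places V = {2, 3, 5, 7, 11, 13, 17, 31, ∞}.
(a,b)_5: α=3, u≡1; β=1, v≡3 (mod 5); (1|5)=+1, (3|5)=-1; sign (−1)^0·+1^1·-1^3 = -1.
(a,b)_3: α=3, u≡2; β=1, v≡1 (mod 3); (2|3)=-1, (1|3)=+1; sign (−1)^1·-1^1·+1^3 = +1.
(a,b)_∞: sgn(6630)=+, sgn(510510)=+, so +1.
(a,b)_31: α=-2, u≡29; β=0, v≡10 (mod 31); (29|31)=-1, (10|31)=+1; sign (−1)^0·-1^0·+1^-2 = +1.
(a,b)_13: α=1, u≡10; β=1, v≡4 (mod 13); (10|13)=+1, (4|13)=+1; sign (−1)^0·+1^1·+1^1 = +1.
(a,b)_2: α=-7, β=1; u≡3, v≡7 (mod 8); ε(u)ε(v)=1·1, αω(v)=-7·0, βω(u)=1·1; sum ≡ 0  ⇒  +1.
(a,b)_7: α=-2, u≡4; β=-1, v≡1 (mod 7); (4|7)=+1, (1|7)=+1; sign (−1)^0·+1^-1·+1^-2 = +1.
(a,b)_11: α=4, u≡8; β=3, v≡9 (mod 11); (8|11)=-1, (9|11)=+1; sign (−1)^0·-1^3·+1^4 = -1.
(a,b)_17: α=1, u≡16; β=1, v≡9 (mod 17); (16|17)=+1, (9|17)=+1; sign (−1)^0·+1^1·+1^1 = +1.
(6630, 510510 / ℚ) ramifies at {5, 11}: a division algebra.

[5, 11]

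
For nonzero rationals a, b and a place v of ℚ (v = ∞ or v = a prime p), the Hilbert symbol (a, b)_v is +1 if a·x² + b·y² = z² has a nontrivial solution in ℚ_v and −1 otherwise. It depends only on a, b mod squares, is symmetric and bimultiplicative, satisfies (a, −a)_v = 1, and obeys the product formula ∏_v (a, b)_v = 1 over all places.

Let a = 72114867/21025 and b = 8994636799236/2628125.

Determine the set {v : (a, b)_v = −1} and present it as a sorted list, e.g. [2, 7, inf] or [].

Mod squares: a ≡ 187, b ≡ 5. Check v ∈ {∞, 2, 3, 5, 11, 17, 23, 29}.
v=17: a=17^1·(≡11), b=17^2·(≡3) mod 17; (11|17)=-1, (3|17)=-1; (−1)^{1·2·8}·(-1)^2·(-1)^1 = -1.
v=2: v_2(a)=0, v_2(b)=2; units ≡ 3, 5 (mod 8); ε·ε+αω+βω = 1·0+0·1+2·1 ≡ 0  ⇒  (a,b)_2 = +1.
v=11: a=11^1·(≡10), b=11^4·(≡4) mod 11; (10|11)=-1, (4|11)=+1; (−1)^{1·4·5}·(-1)^4·(+1)^1 = +1.
v=23: a=23^2·(≡16), b=23^0·(≡17) mod 23; (16|23)=+1, (17|23)=-1; (−1)^{2·0·11}·(+1)^0·(-1)^2 = +1.
v=29: a=29^-2·(≡25), b=29^-2·(≡9) mod 29; (25|29)=+1, (9|29)=+1; (−1)^{-2·-2·14}·(+1)^-2·(+1)^-2 = +1.
v=∞: 187 > 0 and 5 > 0  ⇒  (a,b)_∞ = +1.
v=5: a=5^-2·(≡2), b=5^-5·(≡1) mod 5; (2|5)=-1, (1|5)=+1; (−1)^{-2·-5·2}·(-1)^-5·(+1)^-2 = -1.
v=3: a=3^6·(≡1), b=3^12·(≡2) mod 3; (1|3)=+1, (2|3)=-1; (−1)^{6·12·1}·(+1)^12·(-1)^6 = +1.
(187, 5 / ℚ) ramifies at {5, 17}: a division algebra.

[5, 17]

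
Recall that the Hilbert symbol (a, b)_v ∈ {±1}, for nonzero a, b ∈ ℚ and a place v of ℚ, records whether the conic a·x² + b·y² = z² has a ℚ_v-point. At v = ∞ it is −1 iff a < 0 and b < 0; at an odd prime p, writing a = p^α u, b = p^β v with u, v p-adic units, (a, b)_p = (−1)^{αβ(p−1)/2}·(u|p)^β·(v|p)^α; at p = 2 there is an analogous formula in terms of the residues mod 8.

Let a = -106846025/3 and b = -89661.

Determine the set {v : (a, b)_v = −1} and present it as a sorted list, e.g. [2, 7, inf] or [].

[11, inf]

Mod squares: a ≡ -627, b ≡ -741. Check v ∈ {∞, 2, 3, 5, 11, 13, 19}.
v=2: v_2(a)=0, v_2(b)=0; units ≡ 5, 3 (mod 8); ε·ε+αω+βω = 0·1+0·1+0·1 ≡ 0  ⇒  (a,b)_2 = +1.
v=5: a=5^2·(≡3), b=5^0·(≡4) mod 5; (3|5)=-1, (4|5)=+1; (−1)^{2·0·2}·(-1)^0·(+1)^2 = +1.
v=3: a=3^-1·(≡1), b=3^1·(≡2) mod 3; (1|3)=+1, (2|3)=-1; (−1)^{-1·1·1}·(+1)^1·(-1)^-1 = +1.
v=∞: -627 < 0 and -741 < 0  ⇒  (a,b)_∞ = -1.
v=13: a=13^2·(≡10), b=13^1·(≡6) mod 13; (10|13)=+1, (6|13)=-1; (−1)^{2·1·6}·(+1)^1·(-1)^2 = +1.
v=11: a=11^3·(≡1), b=11^2·(≡7) mod 11; (1|11)=+1, (7|11)=-1; (−1)^{3·2·5}·(+1)^2·(-1)^3 = -1.
v=19: a=19^1·(≡4), b=19^1·(≡12) mod 19; (4|19)=+1, (12|19)=-1; (−1)^{1·1·9}·(+1)^1·(-1)^1 = +1.
(-627, -741 / ℚ) ramifies at {11, ∞}: a division algebra.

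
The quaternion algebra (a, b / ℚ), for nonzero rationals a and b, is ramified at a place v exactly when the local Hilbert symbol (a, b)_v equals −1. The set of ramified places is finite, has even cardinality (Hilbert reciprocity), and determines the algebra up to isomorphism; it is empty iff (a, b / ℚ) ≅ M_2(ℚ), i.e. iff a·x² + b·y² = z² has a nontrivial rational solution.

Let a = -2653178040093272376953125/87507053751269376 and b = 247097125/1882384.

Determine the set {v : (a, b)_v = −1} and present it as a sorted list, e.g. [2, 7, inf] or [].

(a, b) ≡ (-1190, 85) mod (ℚ^×)²; places V = {2, 3, 5, 7, 11, 13, 17, 31, ∞}.
(a,b)_11: α=6, u≡4; β=2, v≡7 (mod 11); (4|11)=+1, (7|11)=-1; sign (−1)^0·+1^2·-1^6 = +1.
(a,b)_31: α=4, u≡5; β=2, v≡21 (mod 31); (5|31)=+1, (21|31)=-1; sign (−1)^0·+1^2·-1^4 = +1.
(a,b)_5: α=9, u≡3; β=3, v≡3 (mod 5); (3|5)=-1, (3|5)=-1; sign (−1)^0·-1^3·-1^9 = +1.
(a,b)_∞: sgn(-1190)=−, sgn(85)=+, so +1.
(a,b)_17: α=3, u≡8; β=1, v≡5 (mod 17); (8|17)=+1, (5|17)=-1; sign (−1)^0·+1^1·-1^3 = -1.
(a,b)_7: α=-15, u≡3; β=-6, v≡1 (mod 7); (3|7)=-1, (1|7)=+1; sign (−1)^0·-1^-6·+1^-15 = +1.
(a,b)_13: α=2, u≡7; β=0, v≡8 (mod 13); (7|13)=-1, (8|13)=-1; sign (−1)^0·-1^0·-1^2 = +1.
(a,b)_3: α=-2, u≡1; β=0, v≡1 (mod 3); (1|3)=+1, (1|3)=+1; sign (−1)^0·+1^0·+1^-2 = +1.
(a,b)_2: α=-11, β=-4; u≡5, v≡5 (mod 8); ε(u)ε(v)=0·0, αω(v)=-11·1, βω(u)=-4·1; sum ≡ 1  ⇒  -1.
|Ram(-1190, 85)| = 2, even; anisotropic at {2, 17}.

[2, 17]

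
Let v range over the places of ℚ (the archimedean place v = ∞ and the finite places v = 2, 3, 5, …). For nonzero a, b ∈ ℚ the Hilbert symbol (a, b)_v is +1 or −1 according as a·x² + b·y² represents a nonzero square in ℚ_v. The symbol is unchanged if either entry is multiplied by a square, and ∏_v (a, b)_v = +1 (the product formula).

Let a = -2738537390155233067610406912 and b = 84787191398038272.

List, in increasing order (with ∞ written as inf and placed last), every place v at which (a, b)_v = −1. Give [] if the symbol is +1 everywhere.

[13, 19]

(a, b) ≡ (-24882, 17043) mod (ℚ^×)²; places V = {2, 3, 11, 13, 19, 23, 29, ∞}.
(a,b)_13: α=3, u≡3; β=1, v≡11 (mod 13); (3|13)=+1, (11|13)=-1; sign (−1)^0·+1^1·-1^3 = -1.
(a,b)_2: α=19, β=8; u≡7, v≡3 (mod 8); ε(u)ε(v)=1·1, αω(v)=19·1, βω(u)=8·0; sum ≡ 0  ⇒  +1.
(a,b)_23: α=4, u≡16; β=3, v≡21 (mod 23); (16|23)=+1, (21|23)=-1; sign (−1)^0·+1^3·-1^4 = +1.
(a,b)_∞: sgn(-24882)=−, sgn(17043)=+, so +1.
(a,b)_3: α=5, u≡1; β=1, v≡2 (mod 3); (1|3)=+1, (2|3)=-1; sign (−1)^1·+1^1·-1^5 = +1.
(a,b)_29: α=3, u≡2; β=2, v≡1 (mod 29); (2|29)=-1, (1|29)=+1; sign (−1)^0·-1^2·+1^3 = +1.
(a,b)_11: α=1, u≡1; β=2, v≡1 (mod 11); (1|11)=+1, (1|11)=+1; sign (−1)^0·+1^2·+1^1 = +1.
(a,b)_19: α=4, u≡10; β=3, v≡1 (mod 19); (10|19)=-1, (1|19)=+1; sign (−1)^0·-1^3·+1^4 = -1.
(-24882, 17043 / ℚ) ramifies at {13, 19}: a division algebra.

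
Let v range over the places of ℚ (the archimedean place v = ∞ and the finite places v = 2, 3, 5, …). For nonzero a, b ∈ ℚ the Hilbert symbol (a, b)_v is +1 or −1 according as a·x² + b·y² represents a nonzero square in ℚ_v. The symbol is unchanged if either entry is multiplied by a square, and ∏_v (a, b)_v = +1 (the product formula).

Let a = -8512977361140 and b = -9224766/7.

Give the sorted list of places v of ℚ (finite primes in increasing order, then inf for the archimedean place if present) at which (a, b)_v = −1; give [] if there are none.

[5, inf]

(a, b) ≡ (-1085, -9842) mod (ℚ^×)²; places V = {2, 3, 5, 7, 19, 31, 37, ∞}.
(a,b)_∞: sgn(-1085)=−, sgn(-9842)=−, so -1.
(a,b)_3: α=4, u≡1; β=8, v≡1 (mod 3); (1|3)=+1, (1|3)=+1; sign (−1)^0·+1^8·+1^4 = +1.
(a,b)_19: α=2, u≡16; β=1, v≡18 (mod 19); (16|19)=+1, (18|19)=-1; sign (−1)^0·+1^1·-1^2 = +1.
(a,b)_7: α=3, u≡3; β=-1, v≡2 (mod 7); (3|7)=-1, (2|7)=+1; sign (−1)^1·-1^-1·+1^3 = +1.
(a,b)_2: α=2, β=1; u≡3, v≡7 (mod 8); ε(u)ε(v)=1·1, αω(v)=2·0, βω(u)=1·1; sum ≡ 0  ⇒  +1.
(a,b)_31: α=1, u≡12; β=0, v≡4 (mod 31); (12|31)=-1, (4|31)=+1; sign (−1)^0·-1^0·+1^1 = +1.
(a,b)_37: α=2, u≡28; β=1, v≡30 (mod 37); (28|37)=+1, (30|37)=+1; sign (−1)^0·+1^1·+1^2 = +1.
(a,b)_5: α=1, u≡2; β=0, v≡2 (mod 5); (2|5)=-1, (2|5)=-1; sign (−1)^0·-1^0·-1^1 = -1.
(-1085, -9842 / ℚ) ramifies at {5, ∞}: a division algebra.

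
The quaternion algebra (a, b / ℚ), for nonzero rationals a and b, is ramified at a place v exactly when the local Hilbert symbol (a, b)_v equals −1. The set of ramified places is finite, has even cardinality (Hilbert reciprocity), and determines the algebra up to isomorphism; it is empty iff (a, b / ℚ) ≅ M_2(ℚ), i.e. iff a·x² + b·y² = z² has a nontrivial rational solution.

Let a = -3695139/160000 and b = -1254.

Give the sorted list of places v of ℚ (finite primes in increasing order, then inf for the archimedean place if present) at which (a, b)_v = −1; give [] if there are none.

[2, 3, 19, inf]

Mod squares: a ≡ -19, b ≡ -1254. Check v ∈ {∞, 2, 3, 5, 7, 11, 19}.
v=3: a=3^4·(≡2), b=3^1·(≡2) mod 3; (2|3)=-1, (2|3)=-1; (−1)^{4·1·1}·(-1)^1·(-1)^4 = -1.
v=2: v_2(a)=-8, v_2(b)=1; units ≡ 5, 5 (mod 8); ε·ε+αω+βω = 0·0+-8·1+1·1 ≡ 1  ⇒  (a,b)_2 = -1.
v=11: a=11^0·(≡5), b=11^1·(≡7) mod 11; (5|11)=+1, (7|11)=-1; (−1)^{0·1·5}·(+1)^1·(-1)^0 = +1.
v=19: a=19^1·(≡3), b=19^1·(≡10) mod 19; (3|19)=-1, (10|19)=-1; (−1)^{1·1·9}·(-1)^1·(-1)^1 = -1.
v=5: a=5^-4·(≡1), b=5^0·(≡1) mod 5; (1|5)=+1, (1|5)=+1; (−1)^{-4·0·2}·(+1)^0·(+1)^-4 = +1.
v=∞: -19 < 0 and -1254 < 0  ⇒  (a,b)_∞ = -1.
v=7: a=7^4·(≡1), b=7^0·(≡6) mod 7; (1|7)=+1, (6|7)=-1; (−1)^{4·0·3}·(+1)^0·(-1)^4 = +1.
Ram(-19, -1254) = {2, 3, 19, ∞}; no ℚ_2-point on the conic.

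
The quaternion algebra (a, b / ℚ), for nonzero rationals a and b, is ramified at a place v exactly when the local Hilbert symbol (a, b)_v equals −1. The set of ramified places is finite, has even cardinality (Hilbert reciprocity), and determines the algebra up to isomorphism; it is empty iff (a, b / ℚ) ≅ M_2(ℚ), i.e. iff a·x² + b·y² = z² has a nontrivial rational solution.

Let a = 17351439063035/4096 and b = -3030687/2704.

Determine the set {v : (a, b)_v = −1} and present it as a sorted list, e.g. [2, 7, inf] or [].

Mod squares: a ≡ 35, b ≡ -23. Check v ∈ {∞, 2, 3, 5, 7, 11, 13, 23}.
v=13: a=13^0·(≡12), b=13^-2·(≡1) mod 13; (12|13)=+1, (1|13)=+1; (−1)^{0·-2·6}·(+1)^-2·(+1)^0 = +1.
v=2: v_2(a)=-12, v_2(b)=-4; units ≡ 3, 1 (mod 8); ε·ε+αω+βω = 1·0+-12·0+-4·1 ≡ 0  ⇒  (a,b)_2 = +1.
v=∞: 35 > 0 and -23 < 0  ⇒  (a,b)_∞ = +1.
v=3: a=3^0·(≡2), b=3^2·(≡1) mod 3; (2|3)=-1, (1|3)=+1; (−1)^{0·2·1}·(-1)^2·(+1)^0 = +1.
v=11: a=11^6·(≡6), b=11^4·(≡10) mod 11; (6|11)=-1, (10|11)=-1; (−1)^{6·4·5}·(-1)^4·(-1)^6 = +1.
v=7: a=7^1·(≡3), b=7^0·(≡6) mod 7; (3|7)=-1, (6|7)=-1; (−1)^{1·0·3}·(-1)^0·(-1)^1 = -1.
v=5: a=5^1·(≡2), b=5^0·(≡2) mod 5; (2|5)=-1, (2|5)=-1; (−1)^{1·0·2}·(-1)^0·(-1)^1 = -1.
v=23: a=23^4·(≡8), b=23^1·(≡14) mod 23; (8|23)=+1, (14|23)=-1; (−1)^{4·1·11}·(+1)^1·(-1)^4 = +1.
|Ram(35, -23)| = 2, even; anisotropic at {5, 7}.

[5, 7]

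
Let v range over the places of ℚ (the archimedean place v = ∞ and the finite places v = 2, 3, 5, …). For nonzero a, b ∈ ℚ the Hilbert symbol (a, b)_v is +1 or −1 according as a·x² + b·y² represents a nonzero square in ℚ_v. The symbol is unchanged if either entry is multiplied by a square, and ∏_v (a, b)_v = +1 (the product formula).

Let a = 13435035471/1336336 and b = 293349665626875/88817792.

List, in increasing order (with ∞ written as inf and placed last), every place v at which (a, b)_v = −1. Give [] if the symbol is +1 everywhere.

(a, b) ≡ (101959, 19734) mod (ℚ^×)²; places V = {2, 3, 5, 7, 11, 13, 17, 19, 23, 31, ∞}.
(a,b)_5: α=0, u≡1; β=4, v≡4 (mod 5); (1|5)=+1, (4|5)=+1; sign (−1)^0·+1^4·+1^0 = +1.
(a,b)_2: α=-4, β=-7; u≡7, v≡3 (mod 8); ε(u)ε(v)=1·1, αω(v)=-4·1, βω(u)=-7·0; sum ≡ 1  ⇒  -1.
(a,b)_17: α=-4, u≡14; β=-2, v≡7 (mod 17); (14|17)=-1, (7|17)=-1; sign (−1)^0·-1^-2·-1^-4 = +1.
(a,b)_7: α=0, u≡4; β=-4, v≡1 (mod 7); (4|7)=+1, (1|7)=+1; sign (−1)^0·+1^-4·+1^0 = +1.
(a,b)_23: α=1, u≡15; β=1, v≡19 (mod 23); (15|23)=-1, (19|23)=-1; sign (−1)^1·-1^1·-1^1 = -1.
(a,b)_31: α=1, u≡3; β=0, v≡25 (mod 31); (3|31)=-1, (25|31)=+1; sign (−1)^0·-1^0·+1^1 = +1.
(a,b)_11: α=5, u≡8; β=5, v≡5 (mod 11); (8|11)=-1, (5|11)=+1; sign (−1)^1·-1^5·+1^5 = +1.
(a,b)_19: α=0, u≡17; β=2, v≡15 (mod 19); (17|19)=+1, (15|19)=-1; sign (−1)^0·+1^2·-1^0 = +1.
(a,b)_3: α=2, u≡1; β=3, v≡2 (mod 3); (1|3)=+1, (2|3)=-1; sign (−1)^0·+1^3·-1^2 = +1.
(a,b)_∞: sgn(101959)=+, sgn(19734)=+, so +1.
(a,b)_13: α=1, u≡4; β=1, v≡1 (mod 13); (4|13)=+1, (1|13)=+1; sign (−1)^0·+1^1·+1^1 = +1.
Ram(101959, 19734) = {2, 23}; no ℚ_2-point on the conic.

[2, 23]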